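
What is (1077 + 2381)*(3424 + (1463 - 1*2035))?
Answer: 9862216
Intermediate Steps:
(1077 + 2381)*(3424 + (1463 - 1*2035)) = 3458*(3424 + (1463 - 2035)) = 3458*(3424 - 572) = 3458*2852 = 9862216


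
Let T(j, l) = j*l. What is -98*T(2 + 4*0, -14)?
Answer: 2744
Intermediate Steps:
-98*T(2 + 4*0, -14) = -98*(2 + 4*0)*(-14) = -98*(2 + 0)*(-14) = -196*(-14) = -98*(-28) = 2744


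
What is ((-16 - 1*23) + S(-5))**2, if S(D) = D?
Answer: 1936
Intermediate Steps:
((-16 - 1*23) + S(-5))**2 = ((-16 - 1*23) - 5)**2 = ((-16 - 23) - 5)**2 = (-39 - 5)**2 = (-44)**2 = 1936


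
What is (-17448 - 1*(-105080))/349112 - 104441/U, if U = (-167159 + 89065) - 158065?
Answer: 7144586485/10305742601 ≈ 0.69326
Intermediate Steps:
U = -236159 (U = -78094 - 158065 = -236159)
(-17448 - 1*(-105080))/349112 - 104441/U = (-17448 - 1*(-105080))/349112 - 104441/(-236159) = (-17448 + 105080)*(1/349112) - 104441*(-1/236159) = 87632*(1/349112) + 104441/236159 = 10954/43639 + 104441/236159 = 7144586485/10305742601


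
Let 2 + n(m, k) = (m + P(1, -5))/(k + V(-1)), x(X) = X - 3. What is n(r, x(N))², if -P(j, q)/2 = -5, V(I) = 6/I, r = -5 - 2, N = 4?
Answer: 169/25 ≈ 6.7600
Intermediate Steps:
x(X) = -3 + X
r = -7
P(j, q) = 10 (P(j, q) = -2*(-5) = 10)
n(m, k) = -2 + (10 + m)/(-6 + k) (n(m, k) = -2 + (m + 10)/(k + 6/(-1)) = -2 + (10 + m)/(k + 6*(-1)) = -2 + (10 + m)/(k - 6) = -2 + (10 + m)/(-6 + k))
n(r, x(N))² = ((22 - 7 - 2*(-3 + 4))/(-6 + (-3 + 4)))² = ((22 - 7 - 2*1)/(-6 + 1))² = ((22 - 7 - 2)/(-5))² = (-⅕*13)² = (-13/5)² = 169/25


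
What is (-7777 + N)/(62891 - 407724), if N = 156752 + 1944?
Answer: -150919/344833 ≈ -0.43766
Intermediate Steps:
N = 158696
(-7777 + N)/(62891 - 407724) = (-7777 + 158696)/(62891 - 407724) = 150919/(-344833) = 150919*(-1/344833) = -150919/344833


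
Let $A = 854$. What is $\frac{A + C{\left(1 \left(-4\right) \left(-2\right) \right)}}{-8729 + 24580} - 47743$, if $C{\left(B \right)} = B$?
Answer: $- \frac{756773431}{15851} \approx -47743.0$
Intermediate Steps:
$\frac{A + C{\left(1 \left(-4\right) \left(-2\right) \right)}}{-8729 + 24580} - 47743 = \frac{854 + 1 \left(-4\right) \left(-2\right)}{-8729 + 24580} - 47743 = \frac{854 - -8}{15851} - 47743 = \left(854 + 8\right) \frac{1}{15851} - 47743 = 862 \cdot \frac{1}{15851} - 47743 = \frac{862}{15851} - 47743 = - \frac{756773431}{15851}$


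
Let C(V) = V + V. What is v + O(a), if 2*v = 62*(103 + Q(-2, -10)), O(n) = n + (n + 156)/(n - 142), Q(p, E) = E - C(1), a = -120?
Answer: 353813/131 ≈ 2700.9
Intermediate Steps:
C(V) = 2*V
Q(p, E) = -2 + E (Q(p, E) = E - 2 = -2 + E)
O(n) = n + (156 + n)/(-142 + n)
v = 2821 (v = (62*(103 + (-2 - 10)))/2 = (62*(103 - 12))/2 = (62*91)/2 = (½)*5642 = 2821)
v + O(a) = 2821 + (156 + (-120)² - 141*(-120))/(-142 - 120) = 2821 + (156 + 14400 + 16920)/(-262) = 2821 - 1/262*31476 = 2821 - 15738/131 = 353813/131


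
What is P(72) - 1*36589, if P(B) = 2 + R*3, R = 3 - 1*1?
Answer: -36581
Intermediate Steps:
R = 2 (R = 3 - 1 = 2)
P(B) = 8 (P(B) = 2 + 2*3 = 2 + 6 = 8)
P(72) - 1*36589 = 8 - 1*36589 = 8 - 36589 = -36581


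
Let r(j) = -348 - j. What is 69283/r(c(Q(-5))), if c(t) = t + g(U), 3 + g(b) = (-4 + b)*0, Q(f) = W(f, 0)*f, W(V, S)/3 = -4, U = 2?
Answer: -69283/405 ≈ -171.07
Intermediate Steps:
W(V, S) = -12 (W(V, S) = 3*(-4) = -12)
Q(f) = -12*f
g(b) = -3 (g(b) = -3 + (-4 + b)*0 = -3 + 0 = -3)
c(t) = -3 + t (c(t) = t - 3 = -3 + t)
69283/r(c(Q(-5))) = 69283/(-348 - (-3 - 12*(-5))) = 69283/(-348 - (-3 + 60)) = 69283/(-348 - 1*57) = 69283/(-348 - 57) = 69283/(-405) = 69283*(-1/405) = -69283/405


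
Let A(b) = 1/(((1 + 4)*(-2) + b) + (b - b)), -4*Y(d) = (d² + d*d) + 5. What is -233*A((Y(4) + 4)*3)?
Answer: 932/103 ≈ 9.0485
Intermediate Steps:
Y(d) = -5/4 - d²/2 (Y(d) = -((d² + d*d) + 5)/4 = -((d² + d²) + 5)/4 = -(2*d² + 5)/4 = -(5 + 2*d²)/4 = -5/4 - d²/2)
A(b) = 1/(-10 + b) (A(b) = 1/((5*(-2) + b) + 0) = 1/((-10 + b) + 0) = 1/(-10 + b))
-233*A((Y(4) + 4)*3) = -233/(-10 + ((-5/4 - ½*4²) + 4)*3) = -233/(-10 + ((-5/4 - ½*16) + 4)*3) = -233/(-10 + ((-5/4 - 8) + 4)*3) = -233/(-10 + (-37/4 + 4)*3) = -233/(-10 - 21/4*3) = -233/(-10 - 63/4) = -233/(-103/4) = -233*(-4/103) = 932/103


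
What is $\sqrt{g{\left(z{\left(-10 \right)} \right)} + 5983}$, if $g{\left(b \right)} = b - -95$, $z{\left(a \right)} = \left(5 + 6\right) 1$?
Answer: $\sqrt{6089} \approx 78.032$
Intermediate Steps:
$z{\left(a \right)} = 11$ ($z{\left(a \right)} = 11 \cdot 1 = 11$)
$g{\left(b \right)} = 95 + b$ ($g{\left(b \right)} = b + 95 = 95 + b$)
$\sqrt{g{\left(z{\left(-10 \right)} \right)} + 5983} = \sqrt{\left(95 + 11\right) + 5983} = \sqrt{106 + 5983} = \sqrt{6089}$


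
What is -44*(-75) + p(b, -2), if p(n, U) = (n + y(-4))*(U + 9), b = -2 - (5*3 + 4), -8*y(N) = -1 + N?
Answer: 25259/8 ≈ 3157.4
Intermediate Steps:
y(N) = ⅛ - N/8 (y(N) = -(-1 + N)/8 = ⅛ - N/8)
b = -21 (b = -2 - (15 + 4) = -2 - 1*19 = -2 - 19 = -21)
p(n, U) = (9 + U)*(5/8 + n) (p(n, U) = (n + (⅛ - ⅛*(-4)))*(U + 9) = (n + (⅛ + ½))*(9 + U) = (n + 5/8)*(9 + U) = (5/8 + n)*(9 + U) = (9 + U)*(5/8 + n))
-44*(-75) + p(b, -2) = -44*(-75) + (45/8 + 9*(-21) + (5/8)*(-2) - 2*(-21)) = 3300 + (45/8 - 189 - 5/4 + 42) = 3300 - 1141/8 = 25259/8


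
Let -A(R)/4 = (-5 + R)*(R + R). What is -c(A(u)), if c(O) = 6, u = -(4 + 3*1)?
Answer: -6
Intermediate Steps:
u = -7 (u = -(4 + 3) = -1*7 = -7)
A(R) = -8*R*(-5 + R) (A(R) = -4*(-5 + R)*(R + R) = -4*(-5 + R)*2*R = -8*R*(-5 + R))
-c(A(u)) = -1*6 = -6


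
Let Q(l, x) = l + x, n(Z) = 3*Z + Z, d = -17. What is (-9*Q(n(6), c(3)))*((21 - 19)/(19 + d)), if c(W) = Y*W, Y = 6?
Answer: -378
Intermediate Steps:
c(W) = 6*W
n(Z) = 4*Z
(-9*Q(n(6), c(3)))*((21 - 19)/(19 + d)) = (-9*(4*6 + 6*3))*((21 - 19)/(19 - 17)) = (-9*(24 + 18))*(2/2) = (-9*42)*(2*(½)) = -378*1 = -378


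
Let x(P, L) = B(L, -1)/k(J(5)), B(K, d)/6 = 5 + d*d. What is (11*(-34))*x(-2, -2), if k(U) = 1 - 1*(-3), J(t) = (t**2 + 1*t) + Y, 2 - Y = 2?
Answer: -3366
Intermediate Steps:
Y = 0 (Y = 2 - 1*2 = 2 - 2 = 0)
B(K, d) = 30 + 6*d**2 (B(K, d) = 6*(5 + d*d) = 6*(5 + d**2) = 30 + 6*d**2)
J(t) = t + t**2 (J(t) = (t**2 + 1*t) + 0 = (t**2 + t) + 0 = (t + t**2) + 0 = t + t**2)
k(U) = 4 (k(U) = 1 + 3 = 4)
x(P, L) = 9 (x(P, L) = (30 + 6*(-1)**2)/4 = (30 + 6*1)*(1/4) = (30 + 6)*(1/4) = 36*(1/4) = 9)
(11*(-34))*x(-2, -2) = (11*(-34))*9 = -374*9 = -3366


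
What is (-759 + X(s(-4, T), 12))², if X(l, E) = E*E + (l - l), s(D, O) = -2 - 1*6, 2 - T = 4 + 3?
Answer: 378225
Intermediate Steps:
T = -5 (T = 2 - (4 + 3) = 2 - 1*7 = 2 - 7 = -5)
s(D, O) = -8 (s(D, O) = -2 - 6 = -8)
X(l, E) = E² (X(l, E) = E² + 0 = E²)
(-759 + X(s(-4, T), 12))² = (-759 + 12²)² = (-759 + 144)² = (-615)² = 378225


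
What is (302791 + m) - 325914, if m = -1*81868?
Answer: -104991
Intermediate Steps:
m = -81868
(302791 + m) - 325914 = (302791 - 81868) - 325914 = 220923 - 325914 = -104991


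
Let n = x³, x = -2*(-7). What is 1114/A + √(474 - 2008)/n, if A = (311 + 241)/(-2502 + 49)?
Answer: -1366321/276 + I*√1534/2744 ≈ -4950.4 + 0.014273*I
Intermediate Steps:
x = 14
n = 2744 (n = 14³ = 2744)
A = -552/2453 (A = 552/(-2453) = 552*(-1/2453) = -552/2453 ≈ -0.22503)
1114/A + √(474 - 2008)/n = 1114/(-552/2453) + √(474 - 2008)/2744 = 1114*(-2453/552) + √(-1534)*(1/2744) = -1366321/276 + (I*√1534)*(1/2744) = -1366321/276 + I*√1534/2744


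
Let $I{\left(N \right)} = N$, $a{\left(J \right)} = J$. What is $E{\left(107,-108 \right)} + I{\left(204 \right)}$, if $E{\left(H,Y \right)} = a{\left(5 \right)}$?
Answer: $209$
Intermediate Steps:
$E{\left(H,Y \right)} = 5$
$E{\left(107,-108 \right)} + I{\left(204 \right)} = 5 + 204 = 209$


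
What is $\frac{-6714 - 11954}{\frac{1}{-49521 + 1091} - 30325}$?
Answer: $\frac{904091240}{1468639751} \approx 0.6156$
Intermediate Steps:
$\frac{-6714 - 11954}{\frac{1}{-49521 + 1091} - 30325} = - \frac{18668}{\frac{1}{-48430} - 30325} = - \frac{18668}{- \frac{1}{48430} - 30325} = - \frac{18668}{- \frac{1468639751}{48430}} = \left(-18668\right) \left(- \frac{48430}{1468639751}\right) = \frac{904091240}{1468639751}$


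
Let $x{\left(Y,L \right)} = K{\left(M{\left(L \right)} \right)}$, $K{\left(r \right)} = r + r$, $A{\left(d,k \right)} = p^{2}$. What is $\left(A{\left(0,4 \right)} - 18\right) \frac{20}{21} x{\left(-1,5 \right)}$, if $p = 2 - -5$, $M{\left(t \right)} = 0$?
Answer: $0$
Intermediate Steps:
$p = 7$ ($p = 2 + 5 = 7$)
$A{\left(d,k \right)} = 49$ ($A{\left(d,k \right)} = 7^{2} = 49$)
$K{\left(r \right)} = 2 r$
$x{\left(Y,L \right)} = 0$ ($x{\left(Y,L \right)} = 2 \cdot 0 = 0$)
$\left(A{\left(0,4 \right)} - 18\right) \frac{20}{21} x{\left(-1,5 \right)} = \left(49 - 18\right) \frac{20}{21} \cdot 0 = 31 \cdot 20 \cdot \frac{1}{21} \cdot 0 = 31 \cdot \frac{20}{21} \cdot 0 = \frac{620}{21} \cdot 0 = 0$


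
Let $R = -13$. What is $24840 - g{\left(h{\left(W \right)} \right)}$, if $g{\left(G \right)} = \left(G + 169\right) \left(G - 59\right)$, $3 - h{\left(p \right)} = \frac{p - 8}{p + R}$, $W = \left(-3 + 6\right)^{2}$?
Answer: $\frac{551087}{16} \approx 34443.0$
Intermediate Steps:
$W = 9$ ($W = 3^{2} = 9$)
$h{\left(p \right)} = 3 - \frac{-8 + p}{-13 + p}$ ($h{\left(p \right)} = 3 - \frac{p - 8}{p - 13} = 3 - \frac{-8 + p}{-13 + p}$)
$g{\left(G \right)} = \left(-59 + G\right) \left(169 + G\right)$ ($g{\left(G \right)} = \left(169 + G\right) \left(-59 + G\right) = \left(-59 + G\right) \left(169 + G\right)$)
$24840 - g{\left(h{\left(W \right)} \right)} = 24840 - \left(-9971 + \left(\frac{-31 + 2 \cdot 9}{-13 + 9}\right)^{2} + 110 \frac{-31 + 2 \cdot 9}{-13 + 9}\right) = 24840 - \left(-9971 + \left(\frac{-31 + 18}{-4}\right)^{2} + 110 \frac{-31 + 18}{-4}\right) = 24840 - \left(-9971 + \left(\left(- \frac{1}{4}\right) \left(-13\right)\right)^{2} + 110 \left(\left(- \frac{1}{4}\right) \left(-13\right)\right)\right) = 24840 - \left(-9971 + \left(\frac{13}{4}\right)^{2} + 110 \cdot \frac{13}{4}\right) = 24840 - \left(-9971 + \frac{169}{16} + \frac{715}{2}\right) = 24840 - - \frac{153647}{16} = 24840 + \frac{153647}{16} = \frac{551087}{16}$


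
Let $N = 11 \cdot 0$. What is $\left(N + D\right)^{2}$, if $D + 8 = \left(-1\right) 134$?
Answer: $20164$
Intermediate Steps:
$D = -142$ ($D = -8 - 134 = -142$)
$N = 0$
$\left(N + D\right)^{2} = \left(0 - 142\right)^{2} = \left(-142\right)^{2} = 20164$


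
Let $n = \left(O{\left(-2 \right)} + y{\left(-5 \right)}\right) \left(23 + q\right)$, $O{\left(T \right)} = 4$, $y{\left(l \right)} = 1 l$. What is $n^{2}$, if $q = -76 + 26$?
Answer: $729$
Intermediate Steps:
$y{\left(l \right)} = l$
$q = -50$
$n = 27$ ($n = \left(4 - 5\right) \left(23 - 50\right) = \left(-1\right) \left(-27\right) = 27$)
$n^{2} = 27^{2} = 729$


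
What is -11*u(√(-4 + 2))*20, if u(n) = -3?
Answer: 660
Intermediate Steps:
-11*u(√(-4 + 2))*20 = -11*(-3)*20 = 33*20 = 660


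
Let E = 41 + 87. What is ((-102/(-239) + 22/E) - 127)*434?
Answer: -419555395/7648 ≈ -54858.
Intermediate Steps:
E = 128
((-102/(-239) + 22/E) - 127)*434 = ((-102/(-239) + 22/128) - 127)*434 = ((-102*(-1/239) + 22*(1/128)) - 127)*434 = ((102/239 + 11/64) - 127)*434 = (9157/15296 - 127)*434 = -1933435/15296*434 = -419555395/7648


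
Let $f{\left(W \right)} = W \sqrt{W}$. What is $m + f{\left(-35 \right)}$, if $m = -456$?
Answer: $-456 - 35 i \sqrt{35} \approx -456.0 - 207.06 i$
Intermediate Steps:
$f{\left(W \right)} = W^{\frac{3}{2}}$
$m + f{\left(-35 \right)} = -456 + \left(-35\right)^{\frac{3}{2}} = -456 - 35 i \sqrt{35}$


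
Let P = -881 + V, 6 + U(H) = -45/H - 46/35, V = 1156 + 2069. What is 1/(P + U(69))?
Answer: 805/1880507 ≈ 0.00042808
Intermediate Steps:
V = 3225
U(H) = -256/35 - 45/H (U(H) = -6 + (-45/H - 46/35) = -6 + (-46/35 - 45/H) = -256/35 - 45/H)
P = 2344 (P = -881 + 3225 = 2344)
1/(P + U(69)) = 1/(2344 + (-256/35 - 45/69)) = 1/(2344 + (-256/35 - 45*1/69)) = 1/(2344 + (-256/35 - 15/23)) = 1/(2344 - 6413/805) = 1/(1880507/805) = 805/1880507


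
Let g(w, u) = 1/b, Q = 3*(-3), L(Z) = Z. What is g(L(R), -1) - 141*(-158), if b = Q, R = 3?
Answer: 200501/9 ≈ 22278.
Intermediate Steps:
Q = -9
b = -9
g(w, u) = -⅑ (g(w, u) = 1/(-9) = -⅑)
g(L(R), -1) - 141*(-158) = -⅑ - 141*(-158) = -⅑ + 22278 = 200501/9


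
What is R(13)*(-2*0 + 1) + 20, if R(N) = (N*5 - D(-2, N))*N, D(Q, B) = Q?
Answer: 891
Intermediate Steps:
R(N) = N*(2 + 5*N) (R(N) = (N*5 - 1*(-2))*N = (5*N + 2)*N = (2 + 5*N)*N = N*(2 + 5*N))
R(13)*(-2*0 + 1) + 20 = (13*(2 + 5*13))*(-2*0 + 1) + 20 = (13*(2 + 65))*(0 + 1) + 20 = (13*67)*1 + 20 = 871*1 + 20 = 871 + 20 = 891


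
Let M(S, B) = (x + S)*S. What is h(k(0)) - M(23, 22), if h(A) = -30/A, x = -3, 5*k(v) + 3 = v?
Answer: -410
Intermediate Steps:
k(v) = -3/5 + v/5
M(S, B) = S*(-3 + S) (M(S, B) = (-3 + S)*S = S*(-3 + S))
h(k(0)) - M(23, 22) = -30/(-3/5 + (1/5)*0) - 23*(-3 + 23) = -30/(-3/5 + 0) - 23*20 = -30/(-3/5) - 1*460 = -30*(-5/3) - 460 = 50 - 460 = -410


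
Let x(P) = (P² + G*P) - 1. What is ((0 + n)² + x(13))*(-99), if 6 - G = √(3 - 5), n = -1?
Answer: -24453 + 1287*I*√2 ≈ -24453.0 + 1820.1*I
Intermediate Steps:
G = 6 - I*√2 (G = 6 - √(3 - 5) = 6 - √(-2) = 6 - I*√2 ≈ 6.0 - 1.4142*I)
x(P) = -1 + P² + P*(6 - I*√2) (x(P) = (P² + (6 - I*√2)*P) - 1 = (P² + P*(6 - I*√2)) - 1 = -1 + P² + P*(6 - I*√2))
((0 + n)² + x(13))*(-99) = ((0 - 1)² + (-1 + 13² + 13*(6 - I*√2)))*(-99) = ((-1)² + (-1 + 169 + (78 - 13*I*√2)))*(-99) = (1 + (246 - 13*I*√2))*(-99) = (247 - 13*I*√2)*(-99) = -24453 + 1287*I*√2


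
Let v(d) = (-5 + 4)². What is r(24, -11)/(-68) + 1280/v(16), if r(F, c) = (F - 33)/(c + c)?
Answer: 1914871/1496 ≈ 1280.0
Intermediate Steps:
v(d) = 1 (v(d) = (-1)² = 1)
r(F, c) = (-33 + F)/(2*c) (r(F, c) = (-33 + F)/((2*c)) = (-33 + F)*(1/(2*c)) = (-33 + F)/(2*c))
r(24, -11)/(-68) + 1280/v(16) = ((½)*(-33 + 24)/(-11))/(-68) + 1280/1 = ((½)*(-1/11)*(-9))*(-1/68) + 1280*1 = (9/22)*(-1/68) + 1280 = -9/1496 + 1280 = 1914871/1496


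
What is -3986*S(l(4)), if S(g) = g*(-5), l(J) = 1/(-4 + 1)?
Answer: -19930/3 ≈ -6643.3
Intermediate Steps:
l(J) = -1/3 (l(J) = 1/(-3) = -1/3)
S(g) = -5*g
-3986*S(l(4)) = -(-19930)*(-1)/3 = -3986*5/3 = -19930/3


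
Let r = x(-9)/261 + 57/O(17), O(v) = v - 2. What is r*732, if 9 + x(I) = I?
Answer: 396012/145 ≈ 2731.1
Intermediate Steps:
O(v) = -2 + v
x(I) = -9 + I
r = 541/145 (r = (-9 - 9)/261 + 57/(-2 + 17) = -18*1/261 + 57/15 = -2/29 + 57*(1/15) = -2/29 + 19/5 = 541/145 ≈ 3.7310)
r*732 = (541/145)*732 = 396012/145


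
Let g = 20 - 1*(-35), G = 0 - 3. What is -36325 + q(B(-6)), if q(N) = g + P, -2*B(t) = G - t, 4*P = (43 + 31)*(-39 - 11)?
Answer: -37195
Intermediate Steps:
G = -3
g = 55 (g = 20 + 35 = 55)
P = -925 (P = ((43 + 31)*(-39 - 11))/4 = (74*(-50))/4 = (1/4)*(-3700) = -925)
B(t) = 3/2 + t/2 (B(t) = -(-3 - t)/2 = 3/2 + t/2)
q(N) = -870 (q(N) = 55 - 925 = -870)
-36325 + q(B(-6)) = -36325 - 870 = -37195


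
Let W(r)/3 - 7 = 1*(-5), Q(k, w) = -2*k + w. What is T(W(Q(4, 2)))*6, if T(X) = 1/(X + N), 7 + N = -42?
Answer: -6/43 ≈ -0.13953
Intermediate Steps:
N = -49 (N = -7 - 42 = -49)
Q(k, w) = w - 2*k
W(r) = 6 (W(r) = 21 + 3*(1*(-5)) = 21 + 3*(-5) = 21 - 15 = 6)
T(X) = 1/(-49 + X) (T(X) = 1/(X - 49) = 1/(-49 + X))
T(W(Q(4, 2)))*6 = 6/(-49 + 6) = 6/(-43) = -1/43*6 = -6/43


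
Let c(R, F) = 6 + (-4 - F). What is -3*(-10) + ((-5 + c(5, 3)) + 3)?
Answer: 27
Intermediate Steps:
c(R, F) = 2 - F
-3*(-10) + ((-5 + c(5, 3)) + 3) = -3*(-10) + ((-5 + (2 - 1*3)) + 3) = 30 + ((-5 + (2 - 3)) + 3) = 30 + ((-5 - 1) + 3) = 30 + (-6 + 3) = 30 - 3 = 27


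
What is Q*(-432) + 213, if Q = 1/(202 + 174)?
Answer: 9957/47 ≈ 211.85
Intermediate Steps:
Q = 1/376 ≈ 0.0026596
Q*(-432) + 213 = (1/376)*(-432) + 213 = -54/47 + 213 = 9957/47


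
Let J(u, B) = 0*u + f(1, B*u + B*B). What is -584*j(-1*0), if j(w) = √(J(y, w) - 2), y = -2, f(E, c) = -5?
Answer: -584*I*√7 ≈ -1545.1*I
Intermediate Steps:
J(u, B) = -5 (J(u, B) = 0*u - 5 = 0 - 5 = -5)
j(w) = I*√7 (j(w) = √(-5 - 2) = √(-7) = I*√7)
-584*j(-1*0) = -584*I*√7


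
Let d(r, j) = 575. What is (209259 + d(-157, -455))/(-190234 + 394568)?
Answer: 104917/102167 ≈ 1.0269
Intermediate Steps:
(209259 + d(-157, -455))/(-190234 + 394568) = (209259 + 575)/(-190234 + 394568) = 209834/204334 = 209834*(1/204334) = 104917/102167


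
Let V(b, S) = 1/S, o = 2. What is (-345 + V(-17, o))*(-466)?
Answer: 160537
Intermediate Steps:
(-345 + V(-17, o))*(-466) = (-345 + 1/2)*(-466) = -689/2*(-466) = 160537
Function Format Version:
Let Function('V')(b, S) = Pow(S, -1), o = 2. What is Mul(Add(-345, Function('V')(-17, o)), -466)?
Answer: 160537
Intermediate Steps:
Mul(Add(-345, Function('V')(-17, o)), -466) = Mul(Add(-345, Pow(2, -1)), -466) = Mul(Add(-345, Rational(1, 2)), -466) = Mul(Rational(-689, 2), -466) = 160537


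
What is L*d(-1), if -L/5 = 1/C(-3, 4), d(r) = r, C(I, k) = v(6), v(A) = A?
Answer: ⅚ ≈ 0.83333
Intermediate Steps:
C(I, k) = 6
L = -⅚ (L = -5/6 = -5*⅙ = -⅚ ≈ -0.83333)
L*d(-1) = -⅚*(-1) = ⅚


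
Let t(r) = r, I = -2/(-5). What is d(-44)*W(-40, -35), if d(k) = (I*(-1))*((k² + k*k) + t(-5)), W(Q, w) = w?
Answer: 54138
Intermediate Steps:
I = ⅖ (I = -2*(-⅕) = ⅖ ≈ 0.40000)
d(k) = 2 - 4*k²/5 (d(k) = ((⅖)*(-1))*((k² + k*k) - 5) = -2*((k² + k²) - 5)/5 = -2*(2*k² - 5)/5 = -2*(-5 + 2*k²)/5 = 2 - 4*k²/5)
d(-44)*W(-40, -35) = (2 - ⅘*(-44)²)*(-35) = (2 - ⅘*1936)*(-35) = (2 - 7744/5)*(-35) = -7734/5*(-35) = 54138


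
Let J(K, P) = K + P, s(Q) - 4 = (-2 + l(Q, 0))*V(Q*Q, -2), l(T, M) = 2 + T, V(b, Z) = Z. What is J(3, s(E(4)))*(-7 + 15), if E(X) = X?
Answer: -8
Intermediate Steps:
s(Q) = 4 - 2*Q (s(Q) = 4 + (-2 + (2 + Q))*(-2) = 4 + Q*(-2) = 4 - 2*Q)
J(3, s(E(4)))*(-7 + 15) = (3 + (4 - 2*4))*(-7 + 15) = (3 + (4 - 8))*8 = (3 - 4)*8 = -1*8 = -8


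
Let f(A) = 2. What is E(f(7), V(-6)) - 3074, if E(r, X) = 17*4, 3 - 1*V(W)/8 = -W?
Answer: -3006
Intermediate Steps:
V(W) = 24 + 8*W (V(W) = 24 - (-8)*W = 24 + 8*W)
E(r, X) = 68
E(f(7), V(-6)) - 3074 = 68 - 3074 = -3006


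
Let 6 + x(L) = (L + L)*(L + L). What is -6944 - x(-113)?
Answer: -58014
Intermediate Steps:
x(L) = -6 + 4*L**2 (x(L) = -6 + (L + L)*(L + L) = -6 + (2*L)*(2*L) = -6 + 4*L**2)
-6944 - x(-113) = -6944 - (-6 + 4*(-113)**2) = -6944 - (-6 + 4*12769) = -6944 - (-6 + 51076) = -6944 - 1*51070 = -6944 - 51070 = -58014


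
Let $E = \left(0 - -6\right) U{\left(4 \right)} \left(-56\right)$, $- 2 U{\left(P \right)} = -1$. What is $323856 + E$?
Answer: $323688$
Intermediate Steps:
$U{\left(P \right)} = \frac{1}{2}$ ($U{\left(P \right)} = \left(- \frac{1}{2}\right) \left(-1\right) = \frac{1}{2}$)
$E = -168$ ($E = \left(0 - -6\right) \frac{1}{2} \left(-56\right) = \left(0 + 6\right) \left(-28\right) = 6 \left(-28\right) = -168$)
$323856 + E = 323856 - 168 = 323688$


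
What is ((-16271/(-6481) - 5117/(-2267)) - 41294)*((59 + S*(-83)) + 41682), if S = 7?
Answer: -24969262512008640/14692427 ≈ -1.6995e+9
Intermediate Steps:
((-16271/(-6481) - 5117/(-2267)) - 41294)*((59 + S*(-83)) + 41682) = ((-16271/(-6481) - 5117/(-2267)) - 41294)*((59 + 7*(-83)) + 41682) = ((-16271*(-1/6481) - 5117*(-1/2267)) - 41294)*((59 - 581) + 41682) = ((16271/6481 + 5117/2267) - 41294)*(-522 + 41682) = (70049634/14692427 - 41294)*41160 = -606639030904/14692427*41160 = -24969262512008640/14692427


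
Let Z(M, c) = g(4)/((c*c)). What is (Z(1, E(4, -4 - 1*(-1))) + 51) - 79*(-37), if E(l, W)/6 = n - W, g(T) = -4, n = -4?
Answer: 26765/9 ≈ 2973.9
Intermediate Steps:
E(l, W) = -24 - 6*W (E(l, W) = 6*(-4 - W) = -24 - 6*W)
Z(M, c) = -4/c²
(Z(1, E(4, -4 - 1*(-1))) + 51) - 79*(-37) = (-4/(-24 - 6*(-4 - 1*(-1)))² + 51) - 79*(-37) = (-4/(-24 - 6*(-4 + 1))² + 51) + 2923 = (-4/(-24 - 6*(-3))² + 51) + 2923 = (-4/(-24 + 18)² + 51) + 2923 = (-4/(-6)² + 51) + 2923 = (-4*1/36 + 51) + 2923 = (-⅑ + 51) + 2923 = 458/9 + 2923 = 26765/9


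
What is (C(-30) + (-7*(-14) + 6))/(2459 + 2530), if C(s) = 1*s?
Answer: 74/4989 ≈ 0.014833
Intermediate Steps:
C(s) = s
(C(-30) + (-7*(-14) + 6))/(2459 + 2530) = (-30 + (-7*(-14) + 6))/(2459 + 2530) = (-30 + (98 + 6))/4989 = (-30 + 104)*(1/4989) = 74*(1/4989) = 74/4989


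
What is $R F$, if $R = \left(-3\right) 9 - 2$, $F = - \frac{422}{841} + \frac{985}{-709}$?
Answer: $\frac{1127583}{20561} \approx 54.841$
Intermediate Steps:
$F = - \frac{1127583}{596269}$ ($F = \left(-422\right) \frac{1}{841} + 985 \left(- \frac{1}{709}\right) = - \frac{422}{841} - \frac{985}{709} = - \frac{1127583}{596269} \approx -1.8911$)
$R = -29$ ($R = -27 - 2 = -29$)
$R F = \left(-29\right) \left(- \frac{1127583}{596269}\right) = \frac{1127583}{20561}$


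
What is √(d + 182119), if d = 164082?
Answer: √346201 ≈ 588.39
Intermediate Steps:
√(d + 182119) = √(164082 + 182119) = √346201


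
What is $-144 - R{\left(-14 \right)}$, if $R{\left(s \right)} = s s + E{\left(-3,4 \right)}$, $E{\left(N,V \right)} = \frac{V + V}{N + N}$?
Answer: $- \frac{1016}{3} \approx -338.67$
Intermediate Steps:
$E{\left(N,V \right)} = \frac{V}{N}$ ($E{\left(N,V \right)} = \frac{2 V}{2 N} = 2 V \frac{1}{2 N} = \frac{V}{N}$)
$R{\left(s \right)} = - \frac{4}{3} + s^{2}$ ($R{\left(s \right)} = s s + \frac{4}{-3} = s^{2} + 4 \left(- \frac{1}{3}\right) = s^{2} - \frac{4}{3} = - \frac{4}{3} + s^{2}$)
$-144 - R{\left(-14 \right)} = -144 - \left(- \frac{4}{3} + \left(-14\right)^{2}\right) = -144 - \left(- \frac{4}{3} + 196\right) = -144 - \frac{584}{3} = - \frac{1016}{3}$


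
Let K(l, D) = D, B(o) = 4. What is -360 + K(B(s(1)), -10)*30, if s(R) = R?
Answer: -660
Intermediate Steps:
-360 + K(B(s(1)), -10)*30 = -360 - 10*30 = -360 - 300 = -660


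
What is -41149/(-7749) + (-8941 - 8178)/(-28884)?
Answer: 440400949/74607372 ≈ 5.9029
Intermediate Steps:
-41149/(-7749) + (-8941 - 8178)/(-28884) = -41149*(-1/7749) - 17119*(-1/28884) = 41149/7749 + 17119/28884 = 440400949/74607372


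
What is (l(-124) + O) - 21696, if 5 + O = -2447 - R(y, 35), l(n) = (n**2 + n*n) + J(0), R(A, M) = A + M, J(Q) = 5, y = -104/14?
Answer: 46070/7 ≈ 6581.4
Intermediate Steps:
y = -52/7 (y = -104*1/14 = -52/7 ≈ -7.4286)
l(n) = 5 + 2*n**2 (l(n) = (n**2 + n*n) + 5 = (n**2 + n**2) + 5 = 2*n**2 + 5 = 5 + 2*n**2)
O = -17357/7 (O = -5 + (-2447 - (-52/7 + 35)) = -5 + (-2447 - 1*193/7) = -5 + (-2447 - 193/7) = -5 - 17322/7 = -17357/7 ≈ -2479.6)
(l(-124) + O) - 21696 = ((5 + 2*(-124)**2) - 17357/7) - 21696 = ((5 + 2*15376) - 17357/7) - 21696 = ((5 + 30752) - 17357/7) - 21696 = (30757 - 17357/7) - 21696 = 197942/7 - 21696 = 46070/7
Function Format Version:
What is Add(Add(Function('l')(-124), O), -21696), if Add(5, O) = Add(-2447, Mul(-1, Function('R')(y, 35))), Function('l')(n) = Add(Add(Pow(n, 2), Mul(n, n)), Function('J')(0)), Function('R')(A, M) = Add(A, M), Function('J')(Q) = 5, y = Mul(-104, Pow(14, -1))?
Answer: Rational(46070, 7) ≈ 6581.4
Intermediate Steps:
y = Rational(-52, 7) (y = Mul(-104, Rational(1, 14)) = Rational(-52, 7) ≈ -7.4286)
Function('l')(n) = Add(5, Mul(2, Pow(n, 2))) (Function('l')(n) = Add(Add(Pow(n, 2), Mul(n, n)), 5) = Add(Add(Pow(n, 2), Pow(n, 2)), 5) = Add(Mul(2, Pow(n, 2)), 5) = Add(5, Mul(2, Pow(n, 2))))
O = Rational(-17357, 7) (O = Add(-5, Add(-2447, Mul(-1, Add(Rational(-52, 7), 35)))) = Add(-5, Add(-2447, Mul(-1, Rational(193, 7)))) = Add(-5, Add(-2447, Rational(-193, 7))) = Add(-5, Rational(-17322, 7)) = Rational(-17357, 7) ≈ -2479.6)
Add(Add(Function('l')(-124), O), -21696) = Add(Add(Add(5, Mul(2, Pow(-124, 2))), Rational(-17357, 7)), -21696) = Add(Add(Add(5, Mul(2, 15376)), Rational(-17357, 7)), -21696) = Add(Add(Add(5, 30752), Rational(-17357, 7)), -21696) = Add(Add(30757, Rational(-17357, 7)), -21696) = Add(Rational(197942, 7), -21696) = Rational(46070, 7)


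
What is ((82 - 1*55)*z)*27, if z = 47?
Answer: 34263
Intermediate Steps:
((82 - 1*55)*z)*27 = ((82 - 1*55)*47)*27 = ((82 - 55)*47)*27 = (27*47)*27 = 1269*27 = 34263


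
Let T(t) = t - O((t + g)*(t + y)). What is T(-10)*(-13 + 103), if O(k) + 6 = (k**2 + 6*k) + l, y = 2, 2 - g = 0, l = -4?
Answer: -403200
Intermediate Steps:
g = 2 (g = 2 - 1*0 = 2 + 0 = 2)
O(k) = -10 + k**2 + 6*k (O(k) = -6 + ((k**2 + 6*k) - 4) = -6 + (-4 + k**2 + 6*k) = -10 + k**2 + 6*k)
T(t) = 10 + t - (2 + t)**4 - 6*(2 + t)**2 (T(t) = t - (-10 + ((t + 2)*(t + 2))**2 + 6*((t + 2)*(t + 2))) = t - (-10 + ((2 + t)*(2 + t))**2 + 6*((2 + t)*(2 + t))) = t - (-10 + ((2 + t)**2)**2 + 6*(2 + t)**2) = t - (-10 + (2 + t)**4 + 6*(2 + t)**2) = t + (10 - (2 + t)**4 - 6*(2 + t)**2) = 10 + t - (2 + t)**4 - 6*(2 + t)**2)
T(-10)*(-13 + 103) = (-30 - 1*(-10)**4 - 55*(-10) - 30*(-10)**2 - 8*(-10)**3)*(-13 + 103) = (-30 - 1*10000 + 550 - 30*100 - 8*(-1000))*90 = (-30 - 10000 + 550 - 3000 + 8000)*90 = -4480*90 = -403200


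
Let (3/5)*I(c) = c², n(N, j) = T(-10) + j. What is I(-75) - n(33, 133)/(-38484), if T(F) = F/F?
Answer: 180393817/19242 ≈ 9375.0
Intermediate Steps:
T(F) = 1
n(N, j) = 1 + j
I(c) = 5*c²/3
I(-75) - n(33, 133)/(-38484) = (5/3)*(-75)² - (1 + 133)/(-38484) = (5/3)*5625 - 134*(-1)/38484 = 9375 - 1*(-67/19242) = 9375 + 67/19242 = 180393817/19242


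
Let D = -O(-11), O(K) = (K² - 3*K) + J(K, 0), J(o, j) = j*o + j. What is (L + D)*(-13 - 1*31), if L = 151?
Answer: 132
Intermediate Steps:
J(o, j) = j + j*o
O(K) = K² - 3*K (O(K) = (K² - 3*K) + 0*(1 + K) = (K² - 3*K) + 0 = K² - 3*K)
D = -154 (D = -(-11)*(-3 - 11) = -(-11)*(-14) = -1*154 = -154)
(L + D)*(-13 - 1*31) = (151 - 154)*(-13 - 1*31) = -3*(-13 - 31) = -3*(-44) = 132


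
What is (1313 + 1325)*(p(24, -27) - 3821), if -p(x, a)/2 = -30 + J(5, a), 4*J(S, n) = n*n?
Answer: -10883069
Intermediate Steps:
J(S, n) = n²/4 (J(S, n) = (n*n)/4 = n²/4)
p(x, a) = 60 - a²/2 (p(x, a) = -2*(-30 + a²/4) = 60 - a²/2)
(1313 + 1325)*(p(24, -27) - 3821) = (1313 + 1325)*((60 - ½*(-27)²) - 3821) = 2638*((60 - ½*729) - 3821) = 2638*((60 - 729/2) - 3821) = 2638*(-609/2 - 3821) = 2638*(-8251/2) = -10883069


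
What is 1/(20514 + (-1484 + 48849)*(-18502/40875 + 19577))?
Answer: 8175/7580380578379 ≈ 1.0784e-9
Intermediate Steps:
1/(20514 + (-1484 + 48849)*(-18502/40875 + 19577)) = 1/(20514 + 47365*(-18502*1/40875 + 19577)) = 1/(20514 + 47365*(-18502/40875 + 19577)) = 1/(20514 + 47365*(800191373/40875)) = 1/(20514 + 7580212876429/8175) = 1/(7580380578379/8175) = 8175/7580380578379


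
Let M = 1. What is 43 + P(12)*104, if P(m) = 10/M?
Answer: 1083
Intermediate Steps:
P(m) = 10 (P(m) = 10/1 = 10*1 = 10)
43 + P(12)*104 = 43 + 10*104 = 43 + 1040 = 1083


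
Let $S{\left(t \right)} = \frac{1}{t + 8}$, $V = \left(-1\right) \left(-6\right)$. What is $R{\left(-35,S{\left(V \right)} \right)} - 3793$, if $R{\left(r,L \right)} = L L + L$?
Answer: $- \frac{743413}{196} \approx -3792.9$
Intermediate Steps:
$V = 6$
$S{\left(t \right)} = \frac{1}{8 + t}$
$R{\left(r,L \right)} = L + L^{2}$ ($R{\left(r,L \right)} = L^{2} + L = L + L^{2}$)
$R{\left(-35,S{\left(V \right)} \right)} - 3793 = \frac{1 + \frac{1}{8 + 6}}{8 + 6} - 3793 = \frac{1 + \frac{1}{14}}{14} - 3793 = \frac{1}{14} \cdot \frac{15}{14} - 3793 = \frac{15}{196} - 3793 = - \frac{743413}{196}$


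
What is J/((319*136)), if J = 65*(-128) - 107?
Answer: -8427/43384 ≈ -0.19424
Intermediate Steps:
J = -8427 (J = -8320 - 107 = -8427)
J/((319*136)) = -8427/(319*136) = -8427/43384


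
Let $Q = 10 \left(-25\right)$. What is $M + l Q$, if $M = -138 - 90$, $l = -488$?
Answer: $121772$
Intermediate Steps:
$Q = -250$
$M = -228$ ($M = -138 - 90 = -228$)
$M + l Q = -228 - -122000 = -228 + 122000 = 121772$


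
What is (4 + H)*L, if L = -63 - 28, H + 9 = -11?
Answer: 1456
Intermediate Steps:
H = -20 (H = -9 - 11 = -20)
L = -91
(4 + H)*L = (4 - 20)*(-91) = -16*(-91) = 1456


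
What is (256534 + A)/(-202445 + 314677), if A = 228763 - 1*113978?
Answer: 371319/112232 ≈ 3.3085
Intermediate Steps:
A = 114785 (A = 228763 - 113978 = 114785)
(256534 + A)/(-202445 + 314677) = (256534 + 114785)/(-202445 + 314677) = 371319/112232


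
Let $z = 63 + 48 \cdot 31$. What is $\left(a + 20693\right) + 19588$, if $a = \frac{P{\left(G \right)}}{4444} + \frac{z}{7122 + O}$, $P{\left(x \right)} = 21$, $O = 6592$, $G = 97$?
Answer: $\frac{1227466685067}{30472508} \approx 40281.0$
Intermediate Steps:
$z = 1551$ ($z = 63 + 1488 = 1551$)
$a = \frac{3590319}{30472508}$ ($a = \frac{21}{4444} + \frac{1551}{7122 + 6592} = 21 \cdot \frac{1}{4444} + \frac{1551}{13714} = \frac{21}{4444} + 1551 \cdot \frac{1}{13714} = \frac{21}{4444} + \frac{1551}{13714} = \frac{3590319}{30472508} \approx 0.11782$)
$\left(a + 20693\right) + 19588 = \left(\frac{3590319}{30472508} + 20693\right) + 19588 = \frac{630571198363}{30472508} + 19588 = \frac{1227466685067}{30472508}$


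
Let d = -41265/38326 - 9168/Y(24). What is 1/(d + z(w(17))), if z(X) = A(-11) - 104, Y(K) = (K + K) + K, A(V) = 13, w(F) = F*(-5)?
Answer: -114978/25227325 ≈ -0.0045577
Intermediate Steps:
w(F) = -5*F
Y(K) = 3*K (Y(K) = 2*K + K = 3*K)
z(X) = -91 (z(X) = 13 - 104 = -91)
d = -14764327/114978 (d = -41265/38326 - 9168/(3*24) = -41265*1/38326 - 9168/72 = -41265/38326 - 9168*1/72 = -41265/38326 - 382/3 = -14764327/114978 ≈ -128.41)
1/(d + z(w(17))) = 1/(-14764327/114978 - 91) = 1/(-25227325/114978) = -114978/25227325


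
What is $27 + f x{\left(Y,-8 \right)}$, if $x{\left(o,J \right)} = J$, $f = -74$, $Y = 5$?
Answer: $619$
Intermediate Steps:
$27 + f x{\left(Y,-8 \right)} = 27 - -592 = 27 + 592 = 619$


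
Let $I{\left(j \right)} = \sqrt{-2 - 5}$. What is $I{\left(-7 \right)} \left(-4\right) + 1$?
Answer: $1 - 4 i \sqrt{7} \approx 1.0 - 10.583 i$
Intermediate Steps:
$I{\left(j \right)} = i \sqrt{7}$ ($I{\left(j \right)} = \sqrt{-7} = i \sqrt{7}$)
$I{\left(-7 \right)} \left(-4\right) + 1 = i \sqrt{7} \left(-4\right) + 1 = - 4 i \sqrt{7} + 1 = 1 - 4 i \sqrt{7}$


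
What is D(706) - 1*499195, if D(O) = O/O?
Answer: -499194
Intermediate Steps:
D(O) = 1
D(706) - 1*499195 = 1 - 1*499195 = 1 - 499195 = -499194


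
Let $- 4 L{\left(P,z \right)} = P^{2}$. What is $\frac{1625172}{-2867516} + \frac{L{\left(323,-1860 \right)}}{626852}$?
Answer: $- \frac{1093533587735}{1797508139632} \approx -0.60836$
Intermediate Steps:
$L{\left(P,z \right)} = - \frac{P^{2}}{4}$
$\frac{1625172}{-2867516} + \frac{L{\left(323,-1860 \right)}}{626852} = \frac{1625172}{-2867516} + \frac{\left(- \frac{1}{4}\right) 323^{2}}{626852} = 1625172 \left(- \frac{1}{2867516}\right) + \left(- \frac{1}{4}\right) 104329 \cdot \frac{1}{626852} = - \frac{406293}{716879} - \frac{104329}{2507408} = - \frac{1093533587735}{1797508139632}$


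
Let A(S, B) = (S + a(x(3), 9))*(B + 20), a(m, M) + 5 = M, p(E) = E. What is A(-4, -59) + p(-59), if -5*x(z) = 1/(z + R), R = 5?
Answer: -59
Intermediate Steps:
x(z) = -1/(5*(5 + z)) (x(z) = -1/(5*(z + 5)) = -1/(5*(5 + z)))
a(m, M) = -5 + M
A(S, B) = (4 + S)*(20 + B) (A(S, B) = (S + (-5 + 9))*(B + 20) = (S + 4)*(20 + B) = (4 + S)*(20 + B))
A(-4, -59) + p(-59) = (80 + 4*(-59) + 20*(-4) - 59*(-4)) - 59 = (80 - 236 - 80 + 236) - 59 = 0 - 59 = -59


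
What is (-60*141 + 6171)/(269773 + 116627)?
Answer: -109/18400 ≈ -0.0059239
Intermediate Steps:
(-60*141 + 6171)/(269773 + 116627) = (-8460 + 6171)/386400 = -2289*1/386400 = -109/18400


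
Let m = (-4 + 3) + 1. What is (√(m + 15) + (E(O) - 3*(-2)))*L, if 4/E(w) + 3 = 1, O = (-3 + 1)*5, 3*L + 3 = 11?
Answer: 32/3 + 8*√15/3 ≈ 20.995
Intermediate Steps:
L = 8/3 (L = -1 + (⅓)*11 = -1 + 11/3 = 8/3 ≈ 2.6667)
O = -10 (O = -2*5 = -10)
E(w) = -2 (E(w) = 4/(-3 + 1) = 4/(-2) = 4*(-½) = -2)
m = 0 (m = -1 + 1 = 0)
(√(m + 15) + (E(O) - 3*(-2)))*L = (√(0 + 15) + (-2 - 3*(-2)))*(8/3) = (√15 + (-2 + 6))*(8/3) = (√15 + 4)*(8/3) = (4 + √15)*(8/3) = 32/3 + 8*√15/3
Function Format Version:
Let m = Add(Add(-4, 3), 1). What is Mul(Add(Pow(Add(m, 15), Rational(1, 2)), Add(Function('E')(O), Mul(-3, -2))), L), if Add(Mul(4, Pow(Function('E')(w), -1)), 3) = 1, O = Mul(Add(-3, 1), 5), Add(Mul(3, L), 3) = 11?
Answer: Add(Rational(32, 3), Mul(Rational(8, 3), Pow(15, Rational(1, 2)))) ≈ 20.995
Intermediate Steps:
L = Rational(8, 3) (L = Add(-1, Mul(Rational(1, 3), 11)) = Add(-1, Rational(11, 3)) = Rational(8, 3) ≈ 2.6667)
O = -10 (O = Mul(-2, 5) = -10)
Function('E')(w) = -2 (Function('E')(w) = Mul(4, Pow(Add(-3, 1), -1)) = Mul(4, Pow(-2, -1)) = Mul(4, Rational(-1, 2)) = -2)
m = 0 (m = Add(-1, 1) = 0)
Mul(Add(Pow(Add(m, 15), Rational(1, 2)), Add(Function('E')(O), Mul(-3, -2))), L) = Mul(Add(Pow(Add(0, 15), Rational(1, 2)), Add(-2, Mul(-3, -2))), Rational(8, 3)) = Mul(Add(Pow(15, Rational(1, 2)), Add(-2, 6)), Rational(8, 3)) = Mul(Add(Pow(15, Rational(1, 2)), 4), Rational(8, 3)) = Mul(Add(4, Pow(15, Rational(1, 2))), Rational(8, 3)) = Add(Rational(32, 3), Mul(Rational(8, 3), Pow(15, Rational(1, 2))))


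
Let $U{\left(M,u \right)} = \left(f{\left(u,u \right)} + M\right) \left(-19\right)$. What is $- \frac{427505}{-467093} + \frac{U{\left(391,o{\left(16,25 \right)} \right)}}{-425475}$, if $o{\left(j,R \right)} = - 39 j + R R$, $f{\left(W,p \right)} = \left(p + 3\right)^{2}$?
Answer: $\frac{185504720044}{198736394175} \approx 0.93342$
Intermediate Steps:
$f{\left(W,p \right)} = \left(3 + p\right)^{2}$
$o{\left(j,R \right)} = R^{2} - 39 j$ ($o{\left(j,R \right)} = - 39 j + R^{2} = R^{2} - 39 j$)
$U{\left(M,u \right)} = - 19 M - 19 \left(3 + u\right)^{2}$ ($U{\left(M,u \right)} = \left(\left(3 + u\right)^{2} + M\right) \left(-19\right) = \left(M + \left(3 + u\right)^{2}\right) \left(-19\right) = - 19 M - 19 \left(3 + u\right)^{2}$)
$- \frac{427505}{-467093} + \frac{U{\left(391,o{\left(16,25 \right)} \right)}}{-425475} = - \frac{427505}{-467093} + \frac{\left(-19\right) 391 - 19 \left(3 + \left(25^{2} - 624\right)\right)^{2}}{-425475} = \left(-427505\right) \left(- \frac{1}{467093}\right) + \left(-7429 - 19 \left(3 + \left(625 - 624\right)\right)^{2}\right) \left(- \frac{1}{425475}\right) = \frac{427505}{467093} + \left(-7429 - 19 \left(3 + 1\right)^{2}\right) \left(- \frac{1}{425475}\right) = \frac{427505}{467093} + \left(-7429 - 19 \cdot 4^{2}\right) \left(- \frac{1}{425475}\right) = \frac{427505}{467093} + \left(-7429 - 304\right) \left(- \frac{1}{425475}\right) = \frac{427505}{467093} - - \frac{7733}{425475} = \frac{427505}{467093} + \frac{7733}{425475} = \frac{185504720044}{198736394175}$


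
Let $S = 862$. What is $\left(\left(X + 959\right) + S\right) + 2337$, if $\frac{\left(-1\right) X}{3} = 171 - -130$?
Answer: $3255$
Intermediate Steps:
$X = -903$ ($X = - 3 \left(171 - -130\right) = - 3 \left(171 + 130\right) = \left(-3\right) 301 = -903$)
$\left(\left(X + 959\right) + S\right) + 2337 = \left(\left(-903 + 959\right) + 862\right) + 2337 = \left(56 + 862\right) + 2337 = 918 + 2337 = 3255$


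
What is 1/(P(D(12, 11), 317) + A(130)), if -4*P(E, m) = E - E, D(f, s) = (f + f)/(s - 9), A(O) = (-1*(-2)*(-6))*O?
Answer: -1/1560 ≈ -0.00064103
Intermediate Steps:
A(O) = -12*O (A(O) = (2*(-6))*O = -12*O)
D(f, s) = 2*f/(-9 + s) (D(f, s) = (2*f)/(-9 + s) = 2*f/(-9 + s))
P(E, m) = 0 (P(E, m) = -(E - E)/4 = -¼*0 = 0)
1/(P(D(12, 11), 317) + A(130)) = 1/(0 - 12*130) = 1/(0 - 1560) = 1/(-1560) = -1/1560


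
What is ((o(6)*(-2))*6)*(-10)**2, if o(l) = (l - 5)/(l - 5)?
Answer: -1200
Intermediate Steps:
o(l) = 1 (o(l) = (-5 + l)/(-5 + l) = 1)
((o(6)*(-2))*6)*(-10)**2 = ((1*(-2))*6)*(-10)**2 = -2*6*100 = -12*100 = -1200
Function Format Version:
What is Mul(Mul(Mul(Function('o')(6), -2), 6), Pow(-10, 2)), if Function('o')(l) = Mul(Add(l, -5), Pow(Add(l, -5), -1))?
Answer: -1200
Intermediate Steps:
Function('o')(l) = 1 (Function('o')(l) = Mul(Add(-5, l), Pow(Add(-5, l), -1)) = 1)
Mul(Mul(Mul(Function('o')(6), -2), 6), Pow(-10, 2)) = Mul(Mul(Mul(1, -2), 6), Pow(-10, 2)) = Mul(Mul(-2, 6), 100) = Mul(-12, 100) = -1200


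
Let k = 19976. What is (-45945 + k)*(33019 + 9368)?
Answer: -1100748003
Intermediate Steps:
(-45945 + k)*(33019 + 9368) = (-45945 + 19976)*(33019 + 9368) = -25969*42387 = -1100748003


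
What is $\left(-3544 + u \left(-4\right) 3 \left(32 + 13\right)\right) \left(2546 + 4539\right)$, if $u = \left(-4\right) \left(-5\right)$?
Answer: $-101627240$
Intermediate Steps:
$u = 20$
$\left(-3544 + u \left(-4\right) 3 \left(32 + 13\right)\right) \left(2546 + 4539\right) = \left(-3544 + 20 \left(-4\right) 3 \left(32 + 13\right)\right) \left(2546 + 4539\right) = \left(-3544 + \left(-80\right) 3 \cdot 45\right) 7085 = \left(-3544 - 10800\right) 7085 = \left(-14344\right) 7085 = -101627240$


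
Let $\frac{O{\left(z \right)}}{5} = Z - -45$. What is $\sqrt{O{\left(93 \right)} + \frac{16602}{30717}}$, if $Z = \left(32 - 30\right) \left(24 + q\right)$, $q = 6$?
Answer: $\frac{\sqrt{55096151151}}{10239} \approx 22.925$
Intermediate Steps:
$Z = 60$ ($Z = \left(32 - 30\right) \left(24 + 6\right) = 2 \cdot 30 = 60$)
$O{\left(z \right)} = 525$ ($O{\left(z \right)} = 5 \left(60 - -45\right) = 5 \left(60 + 45\right) = 5 \cdot 105 = 525$)
$\sqrt{O{\left(93 \right)} + \frac{16602}{30717}} = \sqrt{525 + \frac{16602}{30717}} = \sqrt{525 + 16602 \cdot \frac{1}{30717}} = \sqrt{525 + \frac{5534}{10239}} = \sqrt{\frac{5381009}{10239}} = \frac{\sqrt{55096151151}}{10239}$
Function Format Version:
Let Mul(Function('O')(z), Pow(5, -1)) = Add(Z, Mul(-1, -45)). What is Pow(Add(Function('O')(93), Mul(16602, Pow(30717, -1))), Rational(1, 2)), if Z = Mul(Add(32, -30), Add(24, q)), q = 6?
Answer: Mul(Rational(1, 10239), Pow(55096151151, Rational(1, 2))) ≈ 22.925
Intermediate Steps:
Z = 60 (Z = Mul(Add(32, -30), Add(24, 6)) = Mul(2, 30) = 60)
Function('O')(z) = 525 (Function('O')(z) = Mul(5, Add(60, Mul(-1, -45))) = Mul(5, Add(60, 45)) = Mul(5, 105) = 525)
Pow(Add(Function('O')(93), Mul(16602, Pow(30717, -1))), Rational(1, 2)) = Pow(Add(525, Mul(16602, Pow(30717, -1))), Rational(1, 2)) = Pow(Add(525, Mul(16602, Rational(1, 30717))), Rational(1, 2)) = Pow(Add(525, Rational(5534, 10239)), Rational(1, 2)) = Pow(Rational(5381009, 10239), Rational(1, 2)) = Mul(Rational(1, 10239), Pow(55096151151, Rational(1, 2)))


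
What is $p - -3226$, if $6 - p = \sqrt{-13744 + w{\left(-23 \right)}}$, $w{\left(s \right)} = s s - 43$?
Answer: $3232 - i \sqrt{13258} \approx 3232.0 - 115.14 i$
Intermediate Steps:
$w{\left(s \right)} = -43 + s^{2}$ ($w{\left(s \right)} = s^{2} - 43 = -43 + s^{2}$)
$p = 6 - i \sqrt{13258}$ ($p = 6 - \sqrt{-13744 - \left(43 - \left(-23\right)^{2}\right)} = 6 - \sqrt{-13744 + \left(-43 + 529\right)} = 6 - \sqrt{-13744 + 486} = 6 - \sqrt{-13258} = 6 - i \sqrt{13258} \approx 6.0 - 115.14 i$)
$p - -3226 = \left(6 - i \sqrt{13258}\right) - -3226 = \left(6 - i \sqrt{13258}\right) + 3226 = 3232 - i \sqrt{13258}$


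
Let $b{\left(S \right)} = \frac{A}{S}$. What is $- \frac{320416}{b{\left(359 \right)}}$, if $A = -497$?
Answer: $\frac{115029344}{497} \approx 2.3145 \cdot 10^{5}$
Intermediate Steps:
$b{\left(S \right)} = - \frac{497}{S}$
$- \frac{320416}{b{\left(359 \right)}} = - \frac{320416}{\left(-497\right) \frac{1}{359}} = - \frac{320416}{- \frac{497}{359}} = \left(-320416\right) \left(- \frac{359}{497}\right) = \frac{115029344}{497}$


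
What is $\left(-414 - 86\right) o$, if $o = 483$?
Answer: $-241500$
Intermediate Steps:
$\left(-414 - 86\right) o = \left(-414 - 86\right) 483 = \left(-500\right) 483 = -241500$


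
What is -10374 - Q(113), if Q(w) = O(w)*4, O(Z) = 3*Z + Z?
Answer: -12182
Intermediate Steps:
O(Z) = 4*Z
Q(w) = 16*w (Q(w) = (4*w)*4 = 16*w)
-10374 - Q(113) = -10374 - 16*113 = -10374 - 1*1808 = -10374 - 1808 = -12182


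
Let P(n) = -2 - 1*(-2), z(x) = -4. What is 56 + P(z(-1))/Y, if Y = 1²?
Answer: 56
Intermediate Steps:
Y = 1
P(n) = 0 (P(n) = -2 + 2 = 0)
56 + P(z(-1))/Y = 56 + 0/1 = 56 + 0*1 = 56 + 0 = 56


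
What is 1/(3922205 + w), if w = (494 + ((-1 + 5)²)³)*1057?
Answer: 1/8773835 ≈ 1.1398e-7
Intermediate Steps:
w = 4851630 (w = (494 + (4²)³)*1057 = (494 + 16³)*1057 = (494 + 4096)*1057 = 4590*1057 = 4851630)
1/(3922205 + w) = 1/(3922205 + 4851630) = 1/8773835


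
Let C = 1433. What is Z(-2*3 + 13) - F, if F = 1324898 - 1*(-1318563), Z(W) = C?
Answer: -2642028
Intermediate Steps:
Z(W) = 1433
F = 2643461 (F = 1324898 + 1318563 = 2643461)
Z(-2*3 + 13) - F = 1433 - 1*2643461 = 1433 - 2643461 = -2642028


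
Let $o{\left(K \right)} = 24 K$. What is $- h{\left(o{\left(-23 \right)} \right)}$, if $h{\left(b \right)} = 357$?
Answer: $-357$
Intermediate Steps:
$- h{\left(o{\left(-23 \right)} \right)} = \left(-1\right) 357 = -357$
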